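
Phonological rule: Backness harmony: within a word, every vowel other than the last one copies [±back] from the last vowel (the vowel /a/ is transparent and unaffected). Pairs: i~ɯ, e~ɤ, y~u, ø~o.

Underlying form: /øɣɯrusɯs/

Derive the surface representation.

[oɣɯrusɯs]

/ø/ harmonizes with /ɯ/ ([+back]) → [o]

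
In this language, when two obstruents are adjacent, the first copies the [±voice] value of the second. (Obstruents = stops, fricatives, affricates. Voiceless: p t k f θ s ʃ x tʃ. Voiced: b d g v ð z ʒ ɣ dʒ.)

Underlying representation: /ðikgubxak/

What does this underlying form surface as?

[ðiggupxak]

/k/ before /g/ (voiced) → [g]
/b/ before /x/ (voiceless) → [p]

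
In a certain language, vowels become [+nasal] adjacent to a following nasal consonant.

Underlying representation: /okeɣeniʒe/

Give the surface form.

/e/ before nasal /n/ → [ẽ]

[okeɣẽniʒe]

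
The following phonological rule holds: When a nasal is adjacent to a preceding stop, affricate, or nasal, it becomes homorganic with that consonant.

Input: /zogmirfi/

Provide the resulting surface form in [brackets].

[zogŋirfi]

/m/ after /g/ (velar) → [ŋ]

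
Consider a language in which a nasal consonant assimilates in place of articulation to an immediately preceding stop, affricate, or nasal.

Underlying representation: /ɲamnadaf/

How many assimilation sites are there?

1

/n/ after /m/ (labial) → [m]
1 segment changes.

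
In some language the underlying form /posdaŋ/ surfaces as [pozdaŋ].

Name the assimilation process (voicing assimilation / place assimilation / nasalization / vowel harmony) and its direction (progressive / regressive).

/s/→[z].
Each target copies a feature from the following segment, so the direction is regressive.

voicing assimilation, regressive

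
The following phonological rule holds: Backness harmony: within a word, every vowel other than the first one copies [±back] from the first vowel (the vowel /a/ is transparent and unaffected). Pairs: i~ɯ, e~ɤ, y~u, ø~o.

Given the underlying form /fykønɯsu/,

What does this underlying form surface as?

[fykønisy]

/ɯ/ harmonizes with /y/ ([-back]) → [i]
/u/ harmonizes with /y/ ([-back]) → [y]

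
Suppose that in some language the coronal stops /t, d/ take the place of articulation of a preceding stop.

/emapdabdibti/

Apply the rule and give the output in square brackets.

/d/ after /p/ (labial) → [b]
/d/ after /b/ (labial) → [b]
/t/ after /b/ (labial) → [p]

[emapbabbibpi]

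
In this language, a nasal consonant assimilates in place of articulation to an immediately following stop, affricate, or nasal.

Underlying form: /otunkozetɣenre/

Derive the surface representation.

/n/ before /k/ (velar) → [ŋ]

[otuŋkozetɣenre]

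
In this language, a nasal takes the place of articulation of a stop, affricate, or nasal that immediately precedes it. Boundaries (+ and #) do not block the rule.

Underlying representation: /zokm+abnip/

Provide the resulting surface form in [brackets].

/m/ after /k/ (velar) → [ŋ]
/n/ after /b/ (labial) → [m]

[zokŋ+abmip]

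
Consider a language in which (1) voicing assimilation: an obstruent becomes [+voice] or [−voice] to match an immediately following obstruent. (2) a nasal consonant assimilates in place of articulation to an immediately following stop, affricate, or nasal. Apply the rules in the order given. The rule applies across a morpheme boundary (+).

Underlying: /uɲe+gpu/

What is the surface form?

Rule 1: /g/ before /p/ (voiceless) → [k]
After rule 1: uɲe+kpu
Rule 2: no segment meets the rule's conditions; no change.

[uɲe+kpu]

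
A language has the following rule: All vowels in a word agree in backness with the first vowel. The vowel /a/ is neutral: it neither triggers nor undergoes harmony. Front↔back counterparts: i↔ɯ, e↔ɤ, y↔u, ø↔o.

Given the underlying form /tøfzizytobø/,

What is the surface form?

/o/ harmonizes with /ø/ ([-back]) → [ø]

[tøfzizytøbø]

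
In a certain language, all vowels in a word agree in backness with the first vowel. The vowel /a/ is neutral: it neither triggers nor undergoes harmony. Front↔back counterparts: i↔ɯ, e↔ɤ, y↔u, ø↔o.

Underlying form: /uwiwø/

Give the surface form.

/i/ harmonizes with /u/ ([+back]) → [ɯ]
/ø/ harmonizes with /u/ ([+back]) → [o]

[uwɯwo]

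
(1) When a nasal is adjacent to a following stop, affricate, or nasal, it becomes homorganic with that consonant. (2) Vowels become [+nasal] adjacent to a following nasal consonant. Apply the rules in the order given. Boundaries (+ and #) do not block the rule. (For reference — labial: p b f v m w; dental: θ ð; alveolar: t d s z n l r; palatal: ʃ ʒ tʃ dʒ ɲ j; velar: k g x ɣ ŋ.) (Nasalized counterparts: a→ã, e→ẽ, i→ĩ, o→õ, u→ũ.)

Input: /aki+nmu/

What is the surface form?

[akĩ+mmu]

Rule 1: /n/ before /m/ (labial) → [m]
After rule 1: aki+mmu
Rule 2: /i/ before nasal /m/ → [ĩ]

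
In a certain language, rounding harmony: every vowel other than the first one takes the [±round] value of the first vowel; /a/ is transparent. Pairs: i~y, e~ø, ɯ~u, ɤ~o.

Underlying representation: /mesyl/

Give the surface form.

/y/ harmonizes with /e/ ([-round]) → [i]

[mesil]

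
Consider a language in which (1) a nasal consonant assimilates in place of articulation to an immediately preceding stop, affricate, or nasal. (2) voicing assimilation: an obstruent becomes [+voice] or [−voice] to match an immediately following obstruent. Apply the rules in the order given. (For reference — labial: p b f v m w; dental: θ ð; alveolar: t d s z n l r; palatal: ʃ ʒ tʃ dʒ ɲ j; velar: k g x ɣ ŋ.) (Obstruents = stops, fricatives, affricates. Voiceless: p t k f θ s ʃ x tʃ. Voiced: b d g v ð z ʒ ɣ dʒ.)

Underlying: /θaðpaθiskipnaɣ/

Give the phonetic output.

[θaθpaθiskipmaɣ]

Rule 1: /n/ after /p/ (labial) → [m]
After rule 1: θaðpaθiskipmaɣ
Rule 2: /ð/ before /p/ (voiceless) → [θ]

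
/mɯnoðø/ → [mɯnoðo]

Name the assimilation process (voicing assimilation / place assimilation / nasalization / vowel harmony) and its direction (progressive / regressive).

vowel harmony, progressive

/ø/→[o].
Vowels agree with the first vowel, so the harmony is progressive.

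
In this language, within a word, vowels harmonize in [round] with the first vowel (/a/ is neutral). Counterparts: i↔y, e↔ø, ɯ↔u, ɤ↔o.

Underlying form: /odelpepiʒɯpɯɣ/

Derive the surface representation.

/e/ harmonizes with /o/ ([+round]) → [ø]
/e/ harmonizes with /o/ ([+round]) → [ø]
/i/ harmonizes with /o/ ([+round]) → [y]
/ɯ/ harmonizes with /o/ ([+round]) → [u]
/ɯ/ harmonizes with /o/ ([+round]) → [u]

[odølpøpyʒupuɣ]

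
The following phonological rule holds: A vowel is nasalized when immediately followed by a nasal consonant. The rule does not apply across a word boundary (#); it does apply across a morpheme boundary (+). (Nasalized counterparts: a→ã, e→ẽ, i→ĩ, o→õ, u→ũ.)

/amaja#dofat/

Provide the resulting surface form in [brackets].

[ãmaja#dofat]

/a/ before nasal /m/ → [ã]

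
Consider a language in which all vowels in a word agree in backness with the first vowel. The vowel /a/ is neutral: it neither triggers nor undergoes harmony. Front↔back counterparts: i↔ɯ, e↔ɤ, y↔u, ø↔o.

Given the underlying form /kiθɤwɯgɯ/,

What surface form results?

[kiθewigi]

/ɤ/ harmonizes with /i/ ([-back]) → [e]
/ɯ/ harmonizes with /i/ ([-back]) → [i]
/ɯ/ harmonizes with /i/ ([-back]) → [i]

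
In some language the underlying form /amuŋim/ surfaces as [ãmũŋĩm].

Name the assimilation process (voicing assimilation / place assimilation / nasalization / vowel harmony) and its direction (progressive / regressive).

/a/→[ã] /u/→[ũ] /i/→[ĩ].
Each target copies a feature from the following segment, so the direction is regressive.

nasalization, regressive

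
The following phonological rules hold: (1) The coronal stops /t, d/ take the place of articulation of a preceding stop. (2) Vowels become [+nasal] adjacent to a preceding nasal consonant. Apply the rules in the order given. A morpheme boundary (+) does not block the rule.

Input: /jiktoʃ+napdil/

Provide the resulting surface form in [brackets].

Rule 1: /t/ after /k/ (velar) → [k]
Rule 1: /d/ after /p/ (labial) → [b]
After rule 1: jikkoʃ+napbil
Rule 2: /a/ after nasal /n/ → [ã]

[jikkoʃ+nãpbil]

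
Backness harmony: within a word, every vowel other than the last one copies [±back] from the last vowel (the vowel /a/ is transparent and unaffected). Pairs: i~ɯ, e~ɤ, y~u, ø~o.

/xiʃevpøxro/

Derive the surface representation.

[xɯʃɤvpoxro]

/i/ harmonizes with /o/ ([+back]) → [ɯ]
/e/ harmonizes with /o/ ([+back]) → [ɤ]
/ø/ harmonizes with /o/ ([+back]) → [o]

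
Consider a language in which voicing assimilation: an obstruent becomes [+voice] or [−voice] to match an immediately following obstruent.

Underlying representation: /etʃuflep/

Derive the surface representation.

[etʃuflep]

no segment meets the rule's conditions; no change.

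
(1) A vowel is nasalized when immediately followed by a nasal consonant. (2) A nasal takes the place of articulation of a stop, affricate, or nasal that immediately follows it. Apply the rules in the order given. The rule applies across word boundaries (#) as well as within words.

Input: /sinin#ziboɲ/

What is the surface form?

Rule 1: /i/ before nasal /n/ → [ĩ]
Rule 1: /i/ before nasal /n/ → [ĩ]
Rule 1: /o/ before nasal /ɲ/ → [õ]
After rule 1: sĩnĩn#zibõɲ
Rule 2: no segment meets the rule's conditions; no change.

[sĩnĩn#zibõɲ]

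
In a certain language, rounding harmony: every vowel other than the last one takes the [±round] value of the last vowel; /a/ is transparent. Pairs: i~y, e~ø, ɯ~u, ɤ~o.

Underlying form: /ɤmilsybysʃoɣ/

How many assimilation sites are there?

2

/ɤ/ harmonizes with /o/ ([+round]) → [o]
/i/ harmonizes with /o/ ([+round]) → [y]
2 segments change.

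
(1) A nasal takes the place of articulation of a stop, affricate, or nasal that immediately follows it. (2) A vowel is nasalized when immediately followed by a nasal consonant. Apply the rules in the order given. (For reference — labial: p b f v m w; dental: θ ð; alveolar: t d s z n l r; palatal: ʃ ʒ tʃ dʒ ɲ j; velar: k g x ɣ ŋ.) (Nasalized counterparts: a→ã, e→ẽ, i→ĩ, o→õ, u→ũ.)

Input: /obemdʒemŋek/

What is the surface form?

Rule 1: /m/ before /dʒ/ (palatal) → [ɲ]
Rule 1: /m/ before /ŋ/ (velar) → [ŋ]
After rule 1: obeɲdʒeŋŋek
Rule 2: /e/ before nasal /ɲ/ → [ẽ]
Rule 2: /e/ before nasal /ŋ/ → [ẽ]

[obẽɲdʒẽŋŋek]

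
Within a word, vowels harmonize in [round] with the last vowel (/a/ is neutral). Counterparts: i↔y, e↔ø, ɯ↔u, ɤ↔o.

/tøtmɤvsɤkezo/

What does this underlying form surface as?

/ɤ/ harmonizes with /o/ ([+round]) → [o]
/ɤ/ harmonizes with /o/ ([+round]) → [o]
/e/ harmonizes with /o/ ([+round]) → [ø]

[tøtmovsokøzo]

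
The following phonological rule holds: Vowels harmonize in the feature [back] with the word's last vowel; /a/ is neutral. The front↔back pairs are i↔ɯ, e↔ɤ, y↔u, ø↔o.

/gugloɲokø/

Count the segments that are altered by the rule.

3

/u/ harmonizes with /ø/ ([-back]) → [y]
/o/ harmonizes with /ø/ ([-back]) → [ø]
/o/ harmonizes with /ø/ ([-back]) → [ø]
3 segments change.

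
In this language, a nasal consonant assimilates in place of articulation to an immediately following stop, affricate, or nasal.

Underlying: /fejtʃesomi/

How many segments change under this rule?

0

No segment meets the rule's conditions.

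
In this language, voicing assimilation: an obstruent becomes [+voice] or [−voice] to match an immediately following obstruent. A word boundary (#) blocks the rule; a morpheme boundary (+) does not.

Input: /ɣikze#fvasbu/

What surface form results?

/k/ before /z/ (voiced) → [g]
/f/ before /v/ (voiced) → [v]
/s/ before /b/ (voiced) → [z]

[ɣigze#vvazbu]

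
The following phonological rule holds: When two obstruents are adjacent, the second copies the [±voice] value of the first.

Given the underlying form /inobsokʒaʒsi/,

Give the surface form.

[inobzokʃaʒzi]

/s/ after /b/ (voiced) → [z]
/ʒ/ after /k/ (voiceless) → [ʃ]
/s/ after /ʒ/ (voiced) → [z]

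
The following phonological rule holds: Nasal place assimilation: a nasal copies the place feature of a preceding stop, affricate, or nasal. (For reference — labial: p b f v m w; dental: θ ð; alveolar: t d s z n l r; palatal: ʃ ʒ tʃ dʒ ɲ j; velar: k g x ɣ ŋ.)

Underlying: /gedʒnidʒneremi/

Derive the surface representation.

/n/ after /dʒ/ (palatal) → [ɲ]
/n/ after /dʒ/ (palatal) → [ɲ]

[gedʒɲidʒɲeremi]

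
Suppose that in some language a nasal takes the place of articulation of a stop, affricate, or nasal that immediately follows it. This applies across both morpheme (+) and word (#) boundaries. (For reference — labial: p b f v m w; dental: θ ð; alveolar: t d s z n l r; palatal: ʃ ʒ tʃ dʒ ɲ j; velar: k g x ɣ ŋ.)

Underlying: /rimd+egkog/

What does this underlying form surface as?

/m/ before /d/ (alveolar) → [n]

[rind+egkog]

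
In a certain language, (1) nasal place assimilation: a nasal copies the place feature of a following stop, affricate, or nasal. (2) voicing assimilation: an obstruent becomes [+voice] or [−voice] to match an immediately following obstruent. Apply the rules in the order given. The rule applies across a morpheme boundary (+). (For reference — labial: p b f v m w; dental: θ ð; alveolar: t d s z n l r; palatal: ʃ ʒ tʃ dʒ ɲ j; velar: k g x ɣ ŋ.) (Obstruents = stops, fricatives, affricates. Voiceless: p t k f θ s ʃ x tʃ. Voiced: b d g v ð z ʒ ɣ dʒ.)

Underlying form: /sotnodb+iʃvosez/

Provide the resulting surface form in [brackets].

Rule 1: no segment meets the rule's conditions; no change.
After rule 1: sotnodb+iʃvosez
Rule 2: /ʃ/ before /v/ (voiced) → [ʒ]

[sotnodb+iʒvosez]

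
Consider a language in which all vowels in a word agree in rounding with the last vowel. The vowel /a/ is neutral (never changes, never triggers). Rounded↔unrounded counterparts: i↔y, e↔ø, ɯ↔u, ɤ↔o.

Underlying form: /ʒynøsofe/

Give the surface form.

[ʒinesɤfe]

/y/ harmonizes with /e/ ([-round]) → [i]
/ø/ harmonizes with /e/ ([-round]) → [e]
/o/ harmonizes with /e/ ([-round]) → [ɤ]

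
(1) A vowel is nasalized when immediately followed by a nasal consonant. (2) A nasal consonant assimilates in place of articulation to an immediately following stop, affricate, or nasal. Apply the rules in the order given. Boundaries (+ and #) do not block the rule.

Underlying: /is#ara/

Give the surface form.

[is#ara]

Rule 1: no segment meets the rule's conditions; no change.
After rule 1: is#ara
Rule 2: no segment meets the rule's conditions; no change.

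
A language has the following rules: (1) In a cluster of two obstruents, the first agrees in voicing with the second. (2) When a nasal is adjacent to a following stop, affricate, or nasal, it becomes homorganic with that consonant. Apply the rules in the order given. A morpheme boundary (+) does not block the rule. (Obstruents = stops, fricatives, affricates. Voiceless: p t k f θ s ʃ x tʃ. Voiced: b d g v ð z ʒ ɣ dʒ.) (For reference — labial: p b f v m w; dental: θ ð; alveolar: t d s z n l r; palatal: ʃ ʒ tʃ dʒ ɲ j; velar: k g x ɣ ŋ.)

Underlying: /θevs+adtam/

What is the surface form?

[θefs+attam]

Rule 1: /v/ before /s/ (voiceless) → [f]
Rule 1: /d/ before /t/ (voiceless) → [t]
After rule 1: θefs+attam
Rule 2: no segment meets the rule's conditions; no change.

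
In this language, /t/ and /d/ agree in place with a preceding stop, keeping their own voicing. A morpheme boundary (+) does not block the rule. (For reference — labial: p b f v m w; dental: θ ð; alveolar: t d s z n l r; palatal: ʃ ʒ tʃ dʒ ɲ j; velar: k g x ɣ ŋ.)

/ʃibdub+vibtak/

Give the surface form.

/d/ after /b/ (labial) → [b]
/t/ after /b/ (labial) → [p]

[ʃibbub+vibpak]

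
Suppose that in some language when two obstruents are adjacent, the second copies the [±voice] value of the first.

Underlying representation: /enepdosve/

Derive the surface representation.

/d/ after /p/ (voiceless) → [t]
/v/ after /s/ (voiceless) → [f]

[eneptosfe]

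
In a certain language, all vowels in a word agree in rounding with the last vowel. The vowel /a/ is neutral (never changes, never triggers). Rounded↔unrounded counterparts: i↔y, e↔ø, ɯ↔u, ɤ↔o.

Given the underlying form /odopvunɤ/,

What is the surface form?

[ɤdɤpvɯnɤ]

/o/ harmonizes with /ɤ/ ([-round]) → [ɤ]
/o/ harmonizes with /ɤ/ ([-round]) → [ɤ]
/u/ harmonizes with /ɤ/ ([-round]) → [ɯ]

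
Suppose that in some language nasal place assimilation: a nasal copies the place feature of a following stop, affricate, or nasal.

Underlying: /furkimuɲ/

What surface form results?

no segment meets the rule's conditions; no change.

[furkimuɲ]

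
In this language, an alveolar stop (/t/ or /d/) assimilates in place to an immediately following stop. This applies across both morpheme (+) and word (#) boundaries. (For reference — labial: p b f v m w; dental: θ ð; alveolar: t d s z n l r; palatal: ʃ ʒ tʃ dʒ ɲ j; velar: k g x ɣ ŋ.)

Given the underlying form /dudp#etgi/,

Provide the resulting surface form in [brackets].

/d/ before /p/ (labial) → [b]
/t/ before /g/ (velar) → [k]

[dubp#ekgi]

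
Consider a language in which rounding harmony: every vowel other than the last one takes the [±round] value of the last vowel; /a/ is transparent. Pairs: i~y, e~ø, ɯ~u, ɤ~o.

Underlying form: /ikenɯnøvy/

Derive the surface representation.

[ykønunøvy]

/i/ harmonizes with /y/ ([+round]) → [y]
/e/ harmonizes with /y/ ([+round]) → [ø]
/ɯ/ harmonizes with /y/ ([+round]) → [u]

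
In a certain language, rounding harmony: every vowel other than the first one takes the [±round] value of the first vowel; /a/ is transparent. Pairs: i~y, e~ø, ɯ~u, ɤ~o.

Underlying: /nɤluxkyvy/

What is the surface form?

/u/ harmonizes with /ɤ/ ([-round]) → [ɯ]
/y/ harmonizes with /ɤ/ ([-round]) → [i]
/y/ harmonizes with /ɤ/ ([-round]) → [i]

[nɤlɯxkivi]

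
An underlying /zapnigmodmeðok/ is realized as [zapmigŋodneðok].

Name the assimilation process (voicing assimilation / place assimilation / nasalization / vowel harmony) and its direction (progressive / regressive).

/n/→[m] /m/→[ŋ] /m/→[n].
Each target copies a feature from the preceding segment, so the direction is progressive.

place assimilation, progressive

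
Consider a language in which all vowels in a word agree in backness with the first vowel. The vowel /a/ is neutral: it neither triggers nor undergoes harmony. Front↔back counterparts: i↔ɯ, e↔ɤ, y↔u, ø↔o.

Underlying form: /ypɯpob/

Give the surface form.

[ypipøb]

/ɯ/ harmonizes with /y/ ([-back]) → [i]
/o/ harmonizes with /y/ ([-back]) → [ø]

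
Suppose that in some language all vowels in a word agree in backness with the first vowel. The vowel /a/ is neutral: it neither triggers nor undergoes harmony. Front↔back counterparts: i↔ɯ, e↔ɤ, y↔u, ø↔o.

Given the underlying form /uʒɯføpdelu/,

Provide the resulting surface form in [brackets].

[uʒɯfopdɤlu]

/ø/ harmonizes with /u/ ([+back]) → [o]
/e/ harmonizes with /u/ ([+back]) → [ɤ]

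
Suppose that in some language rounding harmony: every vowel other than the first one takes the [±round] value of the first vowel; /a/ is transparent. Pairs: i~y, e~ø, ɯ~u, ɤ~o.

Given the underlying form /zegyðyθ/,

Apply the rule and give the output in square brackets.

[zegiðiθ]

/y/ harmonizes with /e/ ([-round]) → [i]
/y/ harmonizes with /e/ ([-round]) → [i]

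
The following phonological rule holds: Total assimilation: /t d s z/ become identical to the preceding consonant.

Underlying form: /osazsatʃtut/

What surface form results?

/s/ after /z/ → [z] (total assimilation)
/t/ after /tʃ/ → [tʃ] (total assimilation)

[osazzatʃtʃut]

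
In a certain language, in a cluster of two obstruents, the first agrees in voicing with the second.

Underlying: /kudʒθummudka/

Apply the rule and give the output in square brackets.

[kutʃθummutka]

/dʒ/ before /θ/ (voiceless) → [tʃ]
/d/ before /k/ (voiceless) → [t]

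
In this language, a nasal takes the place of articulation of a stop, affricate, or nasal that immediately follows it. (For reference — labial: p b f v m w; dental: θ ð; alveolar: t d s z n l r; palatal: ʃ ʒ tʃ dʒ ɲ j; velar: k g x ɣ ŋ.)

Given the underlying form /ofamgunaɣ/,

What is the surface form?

/m/ before /g/ (velar) → [ŋ]

[ofaŋgunaɣ]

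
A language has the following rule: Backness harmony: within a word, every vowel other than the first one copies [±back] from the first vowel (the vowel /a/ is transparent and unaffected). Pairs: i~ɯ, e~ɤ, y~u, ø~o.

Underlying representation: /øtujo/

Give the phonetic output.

/u/ harmonizes with /ø/ ([-back]) → [y]
/o/ harmonizes with /ø/ ([-back]) → [ø]

[øtyjø]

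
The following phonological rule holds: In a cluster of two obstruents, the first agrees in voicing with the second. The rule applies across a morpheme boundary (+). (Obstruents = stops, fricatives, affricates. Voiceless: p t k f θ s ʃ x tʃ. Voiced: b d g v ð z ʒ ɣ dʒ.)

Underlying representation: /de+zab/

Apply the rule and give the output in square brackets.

[de+zab]

no segment meets the rule's conditions; no change.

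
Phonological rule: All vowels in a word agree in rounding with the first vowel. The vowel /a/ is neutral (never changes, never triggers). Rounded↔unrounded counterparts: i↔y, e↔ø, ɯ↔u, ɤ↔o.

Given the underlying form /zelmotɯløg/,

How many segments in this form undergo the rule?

2

/o/ harmonizes with /e/ ([-round]) → [ɤ]
/ø/ harmonizes with /e/ ([-round]) → [e]
2 segments change.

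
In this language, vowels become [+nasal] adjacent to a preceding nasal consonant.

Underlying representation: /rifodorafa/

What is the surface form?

no segment meets the rule's conditions; no change.

[rifodorafa]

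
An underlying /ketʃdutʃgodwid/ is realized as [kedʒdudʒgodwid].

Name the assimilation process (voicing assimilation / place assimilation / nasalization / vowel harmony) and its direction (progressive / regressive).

voicing assimilation, regressive

/tʃ/→[dʒ] /tʃ/→[dʒ].
Each target copies a feature from the following segment, so the direction is regressive.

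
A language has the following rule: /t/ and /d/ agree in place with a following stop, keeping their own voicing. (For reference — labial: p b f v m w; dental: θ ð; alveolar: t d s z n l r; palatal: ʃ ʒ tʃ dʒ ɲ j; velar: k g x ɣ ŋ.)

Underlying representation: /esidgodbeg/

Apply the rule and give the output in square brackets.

[esiggobbeg]

/d/ before /g/ (velar) → [g]
/d/ before /b/ (labial) → [b]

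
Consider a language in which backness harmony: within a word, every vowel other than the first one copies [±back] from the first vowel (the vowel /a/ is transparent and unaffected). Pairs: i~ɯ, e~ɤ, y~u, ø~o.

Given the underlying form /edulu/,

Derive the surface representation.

/u/ harmonizes with /e/ ([-back]) → [y]
/u/ harmonizes with /e/ ([-back]) → [y]

[edyly]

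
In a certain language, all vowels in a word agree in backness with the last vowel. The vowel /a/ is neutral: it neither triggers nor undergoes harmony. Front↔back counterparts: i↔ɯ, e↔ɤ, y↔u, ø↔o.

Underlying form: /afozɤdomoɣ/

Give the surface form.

no segment meets the rule's conditions; no change.

[afozɤdomoɣ]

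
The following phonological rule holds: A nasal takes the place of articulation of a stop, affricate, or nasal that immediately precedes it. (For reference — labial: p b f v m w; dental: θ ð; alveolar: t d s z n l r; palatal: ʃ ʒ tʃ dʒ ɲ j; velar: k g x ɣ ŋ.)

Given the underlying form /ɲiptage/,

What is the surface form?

no segment meets the rule's conditions; no change.

[ɲiptage]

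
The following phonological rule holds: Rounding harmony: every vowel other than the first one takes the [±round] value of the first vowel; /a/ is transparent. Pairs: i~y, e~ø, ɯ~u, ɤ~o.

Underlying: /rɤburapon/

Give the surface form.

[rɤbɯrapɤn]

/u/ harmonizes with /ɤ/ ([-round]) → [ɯ]
/o/ harmonizes with /ɤ/ ([-round]) → [ɤ]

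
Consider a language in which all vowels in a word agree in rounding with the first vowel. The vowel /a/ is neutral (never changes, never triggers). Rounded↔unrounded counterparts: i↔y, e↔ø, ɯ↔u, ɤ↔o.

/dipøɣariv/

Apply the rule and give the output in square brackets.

/ø/ harmonizes with /i/ ([-round]) → [e]

[dipeɣariv]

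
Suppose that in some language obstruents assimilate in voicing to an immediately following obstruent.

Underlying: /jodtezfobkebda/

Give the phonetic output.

/d/ before /t/ (voiceless) → [t]
/z/ before /f/ (voiceless) → [s]
/b/ before /k/ (voiceless) → [p]

[jottesfopkebda]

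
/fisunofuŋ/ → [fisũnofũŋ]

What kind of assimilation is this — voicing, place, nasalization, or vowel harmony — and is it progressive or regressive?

/u/→[ũ] /u/→[ũ].
Each target copies a feature from the following segment, so the direction is regressive.

nasalization, regressive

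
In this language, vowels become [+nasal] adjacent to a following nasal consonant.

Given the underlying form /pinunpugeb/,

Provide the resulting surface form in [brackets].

[pĩnũnpugeb]

/i/ before nasal /n/ → [ĩ]
/u/ before nasal /n/ → [ũ]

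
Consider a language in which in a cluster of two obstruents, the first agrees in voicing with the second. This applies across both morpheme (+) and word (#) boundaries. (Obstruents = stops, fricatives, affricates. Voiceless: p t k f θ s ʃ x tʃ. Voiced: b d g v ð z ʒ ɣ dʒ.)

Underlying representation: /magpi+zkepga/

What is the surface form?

[makpi+skebga]

/g/ before /p/ (voiceless) → [k]
/z/ before /k/ (voiceless) → [s]
/p/ before /g/ (voiced) → [b]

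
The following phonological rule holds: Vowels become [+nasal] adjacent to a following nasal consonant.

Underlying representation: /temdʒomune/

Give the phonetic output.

/e/ before nasal /m/ → [ẽ]
/o/ before nasal /m/ → [õ]
/u/ before nasal /n/ → [ũ]

[tẽmdʒõmũne]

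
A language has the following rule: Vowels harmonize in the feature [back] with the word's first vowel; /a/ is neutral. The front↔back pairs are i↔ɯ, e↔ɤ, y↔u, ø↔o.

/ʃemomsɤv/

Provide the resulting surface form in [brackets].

/o/ harmonizes with /e/ ([-back]) → [ø]
/ɤ/ harmonizes with /e/ ([-back]) → [e]

[ʃemømsev]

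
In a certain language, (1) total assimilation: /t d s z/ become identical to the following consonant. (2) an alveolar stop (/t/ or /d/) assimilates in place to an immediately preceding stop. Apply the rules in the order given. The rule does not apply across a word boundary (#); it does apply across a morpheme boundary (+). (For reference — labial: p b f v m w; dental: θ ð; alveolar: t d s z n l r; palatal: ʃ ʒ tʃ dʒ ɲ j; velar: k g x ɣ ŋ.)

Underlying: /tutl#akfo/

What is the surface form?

[tull#akfo]

Rule 1: /t/ before /l/ → [l] (total assimilation)
After rule 1: tull#akfo
Rule 2: no segment meets the rule's conditions; no change.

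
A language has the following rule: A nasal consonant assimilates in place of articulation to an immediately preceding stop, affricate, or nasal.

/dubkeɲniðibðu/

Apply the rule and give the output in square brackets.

[dubkeɲɲiðibðu]

/n/ after /ɲ/ (palatal) → [ɲ]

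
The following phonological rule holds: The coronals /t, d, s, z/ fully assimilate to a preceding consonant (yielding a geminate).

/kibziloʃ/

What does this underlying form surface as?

[kibbiloʃ]

/z/ after /b/ → [b] (total assimilation)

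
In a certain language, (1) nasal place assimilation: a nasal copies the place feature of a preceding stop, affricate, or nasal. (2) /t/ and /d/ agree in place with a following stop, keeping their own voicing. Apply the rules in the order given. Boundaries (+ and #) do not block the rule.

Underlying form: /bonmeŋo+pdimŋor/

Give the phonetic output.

[bonneŋo+pdimmor]

Rule 1: /m/ after /n/ (alveolar) → [n]
Rule 1: /ŋ/ after /m/ (labial) → [m]
After rule 1: bonneŋo+pdimmor
Rule 2: no segment meets the rule's conditions; no change.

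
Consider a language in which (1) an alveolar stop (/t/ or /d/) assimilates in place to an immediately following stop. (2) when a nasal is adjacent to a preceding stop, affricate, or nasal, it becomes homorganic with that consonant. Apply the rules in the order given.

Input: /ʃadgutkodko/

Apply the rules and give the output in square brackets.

[ʃaggukkogko]

Rule 1: /d/ before /g/ (velar) → [g]
Rule 1: /t/ before /k/ (velar) → [k]
Rule 1: /d/ before /k/ (velar) → [g]
After rule 1: ʃaggukkogko
Rule 2: no segment meets the rule's conditions; no change.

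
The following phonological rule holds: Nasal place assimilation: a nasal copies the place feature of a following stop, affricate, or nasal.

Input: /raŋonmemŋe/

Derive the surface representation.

/n/ before /m/ (labial) → [m]
/m/ before /ŋ/ (velar) → [ŋ]

[raŋommeŋŋe]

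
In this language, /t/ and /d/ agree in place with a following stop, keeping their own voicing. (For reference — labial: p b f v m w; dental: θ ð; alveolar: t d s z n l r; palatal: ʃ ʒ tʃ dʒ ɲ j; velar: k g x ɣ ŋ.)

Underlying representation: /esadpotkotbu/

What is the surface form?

/d/ before /p/ (labial) → [b]
/t/ before /k/ (velar) → [k]
/t/ before /b/ (labial) → [p]

[esabpokkopbu]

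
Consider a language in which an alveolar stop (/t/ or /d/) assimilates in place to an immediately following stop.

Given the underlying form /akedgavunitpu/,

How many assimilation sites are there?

/d/ before /g/ (velar) → [g]
/t/ before /p/ (labial) → [p]
2 segments change.

2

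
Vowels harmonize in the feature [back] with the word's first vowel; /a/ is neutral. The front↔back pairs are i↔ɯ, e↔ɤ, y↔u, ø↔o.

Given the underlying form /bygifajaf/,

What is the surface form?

[bygifajaf]

no segment meets the rule's conditions; no change.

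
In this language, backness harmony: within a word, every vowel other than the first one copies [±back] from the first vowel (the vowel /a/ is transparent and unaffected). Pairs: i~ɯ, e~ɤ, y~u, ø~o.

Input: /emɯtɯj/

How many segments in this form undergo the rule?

2

/ɯ/ harmonizes with /e/ ([-back]) → [i]
/ɯ/ harmonizes with /e/ ([-back]) → [i]
2 segments change.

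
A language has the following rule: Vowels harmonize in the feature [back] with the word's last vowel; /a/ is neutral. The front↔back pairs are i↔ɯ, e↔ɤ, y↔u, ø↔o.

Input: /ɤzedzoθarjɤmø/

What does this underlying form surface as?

/ɤ/ harmonizes with /ø/ ([-back]) → [e]
/o/ harmonizes with /ø/ ([-back]) → [ø]
/ɤ/ harmonizes with /ø/ ([-back]) → [e]

[ezedzøθarjemø]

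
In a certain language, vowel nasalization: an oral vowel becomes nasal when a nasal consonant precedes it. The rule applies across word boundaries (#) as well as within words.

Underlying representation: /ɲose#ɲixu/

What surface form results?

/o/ after nasal /ɲ/ → [õ]
/i/ after nasal /ɲ/ → [ĩ]

[ɲõse#ɲĩxu]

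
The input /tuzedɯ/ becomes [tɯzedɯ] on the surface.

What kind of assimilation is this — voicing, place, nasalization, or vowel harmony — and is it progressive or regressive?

/u/→[ɯ].
Vowels agree with the last vowel, so the harmony is regressive.

vowel harmony, regressive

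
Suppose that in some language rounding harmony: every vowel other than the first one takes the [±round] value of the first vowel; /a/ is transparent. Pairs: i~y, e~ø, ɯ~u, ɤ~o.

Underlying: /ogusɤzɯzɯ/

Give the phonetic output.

/ɤ/ harmonizes with /o/ ([+round]) → [o]
/ɯ/ harmonizes with /o/ ([+round]) → [u]
/ɯ/ harmonizes with /o/ ([+round]) → [u]

[ogusozuzu]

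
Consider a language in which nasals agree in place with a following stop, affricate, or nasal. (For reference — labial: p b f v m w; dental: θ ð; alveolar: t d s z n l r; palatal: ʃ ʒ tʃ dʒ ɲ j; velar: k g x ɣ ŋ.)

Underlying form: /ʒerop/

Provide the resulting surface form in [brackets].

no segment meets the rule's conditions; no change.

[ʒerop]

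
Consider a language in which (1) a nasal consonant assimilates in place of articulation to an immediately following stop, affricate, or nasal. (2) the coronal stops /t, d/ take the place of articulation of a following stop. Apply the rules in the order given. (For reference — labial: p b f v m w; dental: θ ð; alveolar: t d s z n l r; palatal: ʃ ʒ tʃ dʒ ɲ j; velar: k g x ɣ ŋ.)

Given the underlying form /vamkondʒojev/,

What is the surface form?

Rule 1: /m/ before /k/ (velar) → [ŋ]
Rule 1: /n/ before /dʒ/ (palatal) → [ɲ]
After rule 1: vaŋkoɲdʒojev
Rule 2: no segment meets the rule's conditions; no change.

[vaŋkoɲdʒojev]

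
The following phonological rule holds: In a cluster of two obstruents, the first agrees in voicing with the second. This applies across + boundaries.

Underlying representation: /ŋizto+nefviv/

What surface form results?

/z/ before /t/ (voiceless) → [s]
/f/ before /v/ (voiced) → [v]

[ŋisto+nevviv]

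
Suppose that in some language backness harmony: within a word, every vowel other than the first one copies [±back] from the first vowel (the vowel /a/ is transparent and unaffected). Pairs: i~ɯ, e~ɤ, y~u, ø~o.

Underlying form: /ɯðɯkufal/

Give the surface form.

no segment meets the rule's conditions; no change.

[ɯðɯkufal]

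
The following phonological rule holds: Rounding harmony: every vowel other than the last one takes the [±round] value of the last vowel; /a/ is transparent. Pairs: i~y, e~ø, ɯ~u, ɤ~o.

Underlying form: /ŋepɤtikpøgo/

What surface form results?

/e/ harmonizes with /o/ ([+round]) → [ø]
/ɤ/ harmonizes with /o/ ([+round]) → [o]
/i/ harmonizes with /o/ ([+round]) → [y]

[ŋøpotykpøgo]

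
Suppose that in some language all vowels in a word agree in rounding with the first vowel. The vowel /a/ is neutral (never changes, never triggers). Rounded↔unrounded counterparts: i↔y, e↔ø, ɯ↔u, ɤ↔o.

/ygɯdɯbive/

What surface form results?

[ygudubyvø]

/ɯ/ harmonizes with /y/ ([+round]) → [u]
/ɯ/ harmonizes with /y/ ([+round]) → [u]
/i/ harmonizes with /y/ ([+round]) → [y]
/e/ harmonizes with /y/ ([+round]) → [ø]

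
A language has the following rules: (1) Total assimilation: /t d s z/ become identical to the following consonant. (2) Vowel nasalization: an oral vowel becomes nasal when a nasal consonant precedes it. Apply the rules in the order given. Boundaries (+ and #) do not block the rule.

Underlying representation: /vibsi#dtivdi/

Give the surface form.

[vibsi#ttivdi]

Rule 1: /d/ before /t/ → [t] (total assimilation)
After rule 1: vibsi#ttivdi
Rule 2: no segment meets the rule's conditions; no change.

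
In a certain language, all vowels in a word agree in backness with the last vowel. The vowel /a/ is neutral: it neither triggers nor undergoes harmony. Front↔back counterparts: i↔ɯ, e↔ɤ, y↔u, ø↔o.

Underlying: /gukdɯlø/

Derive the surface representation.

/u/ harmonizes with /ø/ ([-back]) → [y]
/ɯ/ harmonizes with /ø/ ([-back]) → [i]

[gykdilø]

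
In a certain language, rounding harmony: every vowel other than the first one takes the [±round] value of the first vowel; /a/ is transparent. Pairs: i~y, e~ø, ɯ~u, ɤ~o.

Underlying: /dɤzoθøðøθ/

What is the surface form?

[dɤzɤθeðeθ]

/o/ harmonizes with /ɤ/ ([-round]) → [ɤ]
/ø/ harmonizes with /ɤ/ ([-round]) → [e]
/ø/ harmonizes with /ɤ/ ([-round]) → [e]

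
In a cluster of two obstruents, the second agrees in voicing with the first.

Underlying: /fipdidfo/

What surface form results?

[fiptidvo]

/d/ after /p/ (voiceless) → [t]
/f/ after /d/ (voiced) → [v]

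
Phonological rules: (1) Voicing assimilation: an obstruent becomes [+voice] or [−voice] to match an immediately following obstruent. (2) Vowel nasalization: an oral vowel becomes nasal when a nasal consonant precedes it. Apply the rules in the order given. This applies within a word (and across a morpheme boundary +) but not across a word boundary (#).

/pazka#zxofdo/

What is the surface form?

[paska#sxovdo]

Rule 1: /z/ before /k/ (voiceless) → [s]
Rule 1: /z/ before /x/ (voiceless) → [s]
Rule 1: /f/ before /d/ (voiced) → [v]
After rule 1: paska#sxovdo
Rule 2: no segment meets the rule's conditions; no change.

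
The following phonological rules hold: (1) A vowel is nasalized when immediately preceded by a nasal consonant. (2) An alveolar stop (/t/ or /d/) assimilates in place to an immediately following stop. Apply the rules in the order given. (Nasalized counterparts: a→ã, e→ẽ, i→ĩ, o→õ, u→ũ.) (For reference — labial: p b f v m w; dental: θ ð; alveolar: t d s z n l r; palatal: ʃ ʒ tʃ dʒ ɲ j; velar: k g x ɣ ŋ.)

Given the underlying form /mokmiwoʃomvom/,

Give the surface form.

Rule 1: /o/ after nasal /m/ → [õ]
Rule 1: /i/ after nasal /m/ → [ĩ]
After rule 1: mõkmĩwoʃomvom
Rule 2: no segment meets the rule's conditions; no change.

[mõkmĩwoʃomvom]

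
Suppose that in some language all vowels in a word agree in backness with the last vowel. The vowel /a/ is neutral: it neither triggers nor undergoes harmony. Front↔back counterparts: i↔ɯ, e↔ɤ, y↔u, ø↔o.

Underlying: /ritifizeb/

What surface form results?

[ritifizeb]

no segment meets the rule's conditions; no change.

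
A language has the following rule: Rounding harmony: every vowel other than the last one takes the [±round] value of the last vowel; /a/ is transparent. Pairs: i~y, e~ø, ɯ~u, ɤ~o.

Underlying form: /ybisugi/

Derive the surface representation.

/y/ harmonizes with /i/ ([-round]) → [i]
/u/ harmonizes with /i/ ([-round]) → [ɯ]

[ibisɯgi]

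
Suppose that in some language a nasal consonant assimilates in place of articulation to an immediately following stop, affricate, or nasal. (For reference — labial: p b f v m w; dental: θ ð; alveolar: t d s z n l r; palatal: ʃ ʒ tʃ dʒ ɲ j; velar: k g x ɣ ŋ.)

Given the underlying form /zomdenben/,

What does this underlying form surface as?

[zondemben]

/m/ before /d/ (alveolar) → [n]
/n/ before /b/ (labial) → [m]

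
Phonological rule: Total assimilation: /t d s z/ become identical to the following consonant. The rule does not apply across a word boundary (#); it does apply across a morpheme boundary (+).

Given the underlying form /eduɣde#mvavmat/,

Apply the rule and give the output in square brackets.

[eduɣde#mvavmat]

no segment meets the rule's conditions; no change.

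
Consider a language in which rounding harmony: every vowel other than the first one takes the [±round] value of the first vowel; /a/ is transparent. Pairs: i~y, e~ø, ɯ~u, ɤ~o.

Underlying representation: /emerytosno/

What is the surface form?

/y/ harmonizes with /e/ ([-round]) → [i]
/o/ harmonizes with /e/ ([-round]) → [ɤ]
/o/ harmonizes with /e/ ([-round]) → [ɤ]

[emeritɤsnɤ]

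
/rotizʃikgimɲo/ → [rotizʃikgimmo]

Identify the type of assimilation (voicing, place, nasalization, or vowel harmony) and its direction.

place assimilation, progressive

/ɲ/→[m].
Each target copies a feature from the preceding segment, so the direction is progressive.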